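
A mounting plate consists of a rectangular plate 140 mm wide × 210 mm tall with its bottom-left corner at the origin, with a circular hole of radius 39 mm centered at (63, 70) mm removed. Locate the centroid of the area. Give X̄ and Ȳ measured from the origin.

X̄ = 71.36 mm, Ȳ = 111.79 mm

plate: A = 140 × 210 = 29400.00, centroid at (70.00, 105.00).
hole: A = −π·39² = -4778.36, centroid at (63.00, 70.00).
ΣA = 24621.64 mm²
ΣAX̄ = (29400.00)(70.00) + (-4778.36)(63.00) = 1756963.17 mm³
ΣAȲ = (29400.00)(105.00) + (-4778.36)(70.00) = 2752514.63 mm³
X̄ = 1756963.17 / 24621.64 = 71.36 mm
Ȳ = 2752514.63 / 24621.64 = 111.79 mm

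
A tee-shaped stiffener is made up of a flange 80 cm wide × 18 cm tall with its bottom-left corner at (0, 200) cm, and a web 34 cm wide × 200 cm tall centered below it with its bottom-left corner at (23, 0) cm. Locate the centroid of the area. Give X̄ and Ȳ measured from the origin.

X̄ = 40.00 cm, Ȳ = 119.05 cm

web: A = 34 × 200 = 6800.00, centroid at (40.00, 100.00).
flange: A = 80 × 18 = 1440.00, centroid at (40.00, 209.00).
ΣA = 8240.00 cm²
ΣAX̄ = (6800.00)(40.00) + (1440.00)(40.00) = 329600.00 cm³
ΣAȲ = (6800.00)(100.00) + (1440.00)(209.00) = 980960.00 cm³
X̄ = 329600.00 / 8240.00 = 40.00 cm
Ȳ = 980960.00 / 8240.00 = 119.05 cm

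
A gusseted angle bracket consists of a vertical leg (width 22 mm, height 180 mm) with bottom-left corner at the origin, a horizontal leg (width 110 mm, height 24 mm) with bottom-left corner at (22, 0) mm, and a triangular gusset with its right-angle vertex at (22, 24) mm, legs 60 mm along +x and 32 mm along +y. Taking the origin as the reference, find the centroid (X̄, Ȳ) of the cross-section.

X̄ = 37.98 mm, Ȳ = 55.74 mm

Part | A | x̄ᵢ | ȳᵢ | A·x̄ᵢ | A·ȳᵢ
vertical leg | 3960.00 | 11.00 | 90.00 | 43560.00 | 356400.00
horizontal leg | 2640.00 | 77.00 | 12.00 | 203280.00 | 31680.00
gusset | 960.00 | 42.00 | 34.67 | 40320.00 | 33280.00
Σ | 7560.00 |  |  | 287160.00 | 421360.00
X̄ = 287160.00 / 7560.00 = 37.98 mm
Ȳ = 421360.00 / 7560.00 = 55.74 mm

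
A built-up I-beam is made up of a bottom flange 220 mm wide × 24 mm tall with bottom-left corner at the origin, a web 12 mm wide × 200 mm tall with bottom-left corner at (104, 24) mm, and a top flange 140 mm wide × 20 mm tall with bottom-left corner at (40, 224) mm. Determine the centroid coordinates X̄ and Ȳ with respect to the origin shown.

X̄ = 110.00 mm, Ȳ = 96.96 mm

bottom flange: A = 220 × 24 = 5280.00, centroid at (110.00, 12.00).
web: A = 12 × 200 = 2400.00, centroid at (110.00, 124.00).
top flange: A = 140 × 20 = 2800.00, centroid at (110.00, 234.00).
ΣA = 10480.00 mm²
ΣAX̄ = (5280.00)(110.00) + (2400.00)(110.00) + (2800.00)(110.00) = 1152800.00 mm³
ΣAȲ = (5280.00)(12.00) + (2400.00)(124.00) + (2800.00)(234.00) = 1016160.00 mm³
X̄ = 1152800.00 / 10480.00 = 110.00 mm
Ȳ = 1016160.00 / 10480.00 = 96.96 mm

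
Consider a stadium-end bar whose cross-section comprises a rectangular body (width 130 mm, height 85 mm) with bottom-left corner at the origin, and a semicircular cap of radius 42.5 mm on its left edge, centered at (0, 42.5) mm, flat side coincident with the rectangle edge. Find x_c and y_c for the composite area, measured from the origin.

rectangular body: A = 130 × 85 = 11050.00, centroid at (65.00, 42.50).
semicircular end: A = ½π·42.5² = 2837.25, centroid at (-18.04, 42.50).
ΣA = 13887.25 mm², ΣAx_c = 667072.92 mm³, ΣAy_c = 590208.16 mm³.
x_c = 667072.92/13887.25 = 48.03 mm; y_c = 590208.16/13887.25 = 42.50 mm.

x_c = 48.03 mm, y_c = 42.50 mm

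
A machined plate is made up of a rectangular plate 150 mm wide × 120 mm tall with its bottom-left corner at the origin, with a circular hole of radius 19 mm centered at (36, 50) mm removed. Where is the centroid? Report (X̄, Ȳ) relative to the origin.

Part | A | x̄ᵢ | ȳᵢ | A·x̄ᵢ | A·ȳᵢ
plate | 18000.00 | 75.00 | 60.00 | 1350000.00 | 1080000.00
hole | -1134.11 | 36.00 | 50.00 | -40828.14 | -56705.75
Σ | 16865.89 |  |  | 1309171.86 | 1023294.25
X̄ = 1309171.86 / 16865.89 = 77.62 mm
Ȳ = 1023294.25 / 16865.89 = 60.67 mm

X̄ = 77.62 mm, Ȳ = 60.67 mm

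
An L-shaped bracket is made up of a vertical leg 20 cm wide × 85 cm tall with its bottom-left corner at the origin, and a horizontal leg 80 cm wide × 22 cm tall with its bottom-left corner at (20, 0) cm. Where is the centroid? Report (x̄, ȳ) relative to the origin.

x̄ = 35.43 cm, ȳ = 26.48 cm

Part | A | x̄ᵢ | ȳᵢ | A·x̄ᵢ | A·ȳᵢ
vertical leg | 1700.00 | 10.00 | 42.50 | 17000.00 | 72250.00
horizontal leg | 1760.00 | 60.00 | 11.00 | 105600.00 | 19360.00
Σ | 3460.00 |  |  | 122600.00 | 91610.00
x̄ = 122600.00 / 3460.00 = 35.43 cm
ȳ = 91610.00 / 3460.00 = 26.48 cm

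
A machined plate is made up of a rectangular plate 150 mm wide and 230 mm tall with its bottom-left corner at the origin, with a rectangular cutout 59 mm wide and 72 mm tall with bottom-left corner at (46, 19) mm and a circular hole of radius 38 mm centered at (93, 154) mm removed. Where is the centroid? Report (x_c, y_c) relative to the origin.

x_c = 71.74 mm, y_c = 118.03 mm

plate: A = 150 × 230 = 34500.00, centroid at (75.00, 115.00).
hole 1: A = −(59 × 72) = -4248.00, centroid at (75.50, 55.00).
hole 2: A = −π·38² = -4536.46, centroid at (93.00, 154.00).
ΣA = 25715.54 mm²
ΣAx_c = (34500.00)(75.00) + (-4248.00)(75.50) + (-4536.46)(93.00) = 1844885.24 mm³
ΣAy_c = (34500.00)(115.00) + (-4248.00)(55.00) + (-4536.46)(154.00) = 3035245.19 mm³
x_c = 1844885.24 / 25715.54 = 71.74 mm
y_c = 3035245.19 / 25715.54 = 118.03 mm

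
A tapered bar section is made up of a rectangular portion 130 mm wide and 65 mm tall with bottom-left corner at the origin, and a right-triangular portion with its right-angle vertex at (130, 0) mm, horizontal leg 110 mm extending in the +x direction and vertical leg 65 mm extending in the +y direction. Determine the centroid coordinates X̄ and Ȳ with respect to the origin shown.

Part | A | x̄ᵢ | ȳᵢ | A·x̄ᵢ | A·ȳᵢ
rectangular portion | 8450.00 | 65.00 | 32.50 | 549250.00 | 274625.00
triangular portion | 3575.00 | 166.67 | 21.67 | 595833.33 | 77458.33
Σ | 12025.00 |  |  | 1145083.33 | 352083.33
X̄ = 1145083.33 / 12025.00 = 95.23 mm
Ȳ = 352083.33 / 12025.00 = 29.28 mm

X̄ = 95.23 mm, Ȳ = 29.28 mm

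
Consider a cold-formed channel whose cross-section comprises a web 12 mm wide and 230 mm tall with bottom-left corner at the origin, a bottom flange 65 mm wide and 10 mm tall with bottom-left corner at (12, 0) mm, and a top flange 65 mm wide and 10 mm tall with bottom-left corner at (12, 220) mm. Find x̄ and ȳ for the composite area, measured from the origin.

web: A = 12 × 230 = 2760.00, centroid at (6.00, 115.00).
bottom flange: A = 65 × 10 = 650.00, centroid at (44.50, 5.00).
top flange: A = 65 × 10 = 650.00, centroid at (44.50, 225.00).
ΣA = 4060.00 mm²
ΣAx̄ = (2760.00)(6.00) + (650.00)(44.50) + (650.00)(44.50) = 74410.00 mm³
ΣAȳ = (2760.00)(115.00) + (650.00)(5.00) + (650.00)(225.00) = 466900.00 mm³
x̄ = 74410.00 / 4060.00 = 18.33 mm
ȳ = 466900.00 / 4060.00 = 115.00 mm

x̄ = 18.33 mm, ȳ = 115.00 mm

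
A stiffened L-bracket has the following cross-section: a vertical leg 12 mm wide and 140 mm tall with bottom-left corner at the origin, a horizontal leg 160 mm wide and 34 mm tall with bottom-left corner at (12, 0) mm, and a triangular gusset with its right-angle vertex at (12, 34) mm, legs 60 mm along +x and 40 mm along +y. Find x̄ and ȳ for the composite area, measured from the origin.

x̄ = 65.98 mm, ȳ = 32.08 mm

vertical leg: A = 12 × 140 = 1680.00, centroid at (6.00, 70.00).
horizontal leg: A = 160 × 34 = 5440.00, centroid at (92.00, 17.00).
gusset: A = ½·60·40 = 1200.00, centroid at (32.00, 47.33).
ΣA = 8320.00 mm²
ΣAx̄ = (1680.00)(6.00) + (5440.00)(92.00) + (1200.00)(32.00) = 548960.00 mm³
ΣAȳ = (1680.00)(70.00) + (5440.00)(17.00) + (1200.00)(47.33) = 266880.00 mm³
x̄ = 548960.00 / 8320.00 = 65.98 mm
ȳ = 266880.00 / 8320.00 = 32.08 mm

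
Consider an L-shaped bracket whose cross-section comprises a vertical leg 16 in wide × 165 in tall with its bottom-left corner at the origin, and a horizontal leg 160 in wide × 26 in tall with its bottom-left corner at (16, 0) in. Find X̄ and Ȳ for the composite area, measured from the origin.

Part | A | x̄ᵢ | ȳᵢ | A·x̄ᵢ | A·ȳᵢ
vertical leg | 2640.00 | 8.00 | 82.50 | 21120.00 | 217800.00
horizontal leg | 4160.00 | 96.00 | 13.00 | 399360.00 | 54080.00
Σ | 6800.00 |  |  | 420480.00 | 271880.00
X̄ = 420480.00 / 6800.00 = 61.84 in
Ȳ = 271880.00 / 6800.00 = 39.98 in

X̄ = 61.84 in, Ȳ = 39.98 in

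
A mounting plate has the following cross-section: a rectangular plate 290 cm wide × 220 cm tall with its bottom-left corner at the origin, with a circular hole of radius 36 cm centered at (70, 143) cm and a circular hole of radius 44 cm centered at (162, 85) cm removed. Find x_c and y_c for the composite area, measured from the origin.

x_c = 148.76 cm, y_c = 110.33 cm

Part | A | x̄ᵢ | ȳᵢ | A·x̄ᵢ | A·ȳᵢ
plate | 63800.00 | 145.00 | 110.00 | 9251000.00 | 7018000.00
hole 1 | -4071.50 | 70.00 | 143.00 | -285005.29 | -582225.08
hole 2 | -6082.12 | 162.00 | 85.00 | -985303.99 | -516980.49
Σ | 53646.37 |  |  | 7980690.73 | 5918794.43
x_c = 7980690.73 / 53646.37 = 148.76 cm
y_c = 5918794.43 / 53646.37 = 110.33 cm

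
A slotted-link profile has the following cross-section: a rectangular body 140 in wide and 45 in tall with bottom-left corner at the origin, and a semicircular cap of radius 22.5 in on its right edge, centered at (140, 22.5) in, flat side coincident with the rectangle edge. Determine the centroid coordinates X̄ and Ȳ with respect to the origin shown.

X̄ = 78.92 in, Ȳ = 22.50 in

Part | A | x̄ᵢ | ȳᵢ | A·x̄ᵢ | A·ȳᵢ
rectangular body | 6300.00 | 70.00 | 22.50 | 441000.00 | 141750.00
semicircular end | 795.22 | 149.55 | 22.50 | 118923.94 | 17892.35
Σ | 7095.22 |  |  | 559923.94 | 159642.35
X̄ = 559923.94 / 7095.22 = 78.92 in
Ȳ = 159642.35 / 7095.22 = 22.50 in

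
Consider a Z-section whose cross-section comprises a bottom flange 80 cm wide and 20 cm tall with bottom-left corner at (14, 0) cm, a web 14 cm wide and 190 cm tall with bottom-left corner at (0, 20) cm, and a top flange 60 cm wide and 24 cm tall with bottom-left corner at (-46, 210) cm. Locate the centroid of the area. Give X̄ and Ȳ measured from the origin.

bottom flange: A = 80 × 20 = 1600.00, centroid at (54.00, 10.00).
web: A = 14 × 190 = 2660.00, centroid at (7.00, 115.00).
top flange: A = 60 × 24 = 1440.00, centroid at (-16.00, 222.00).
ΣA = 5700.00 cm²
ΣAX̄ = (1600.00)(54.00) + (2660.00)(7.00) + (1440.00)(-16.00) = 81980.00 cm³
ΣAȲ = (1600.00)(10.00) + (2660.00)(115.00) + (1440.00)(222.00) = 641580.00 cm³
X̄ = 81980.00 / 5700.00 = 14.38 cm
Ȳ = 641580.00 / 5700.00 = 112.56 cm

X̄ = 14.38 cm, Ȳ = 112.56 cm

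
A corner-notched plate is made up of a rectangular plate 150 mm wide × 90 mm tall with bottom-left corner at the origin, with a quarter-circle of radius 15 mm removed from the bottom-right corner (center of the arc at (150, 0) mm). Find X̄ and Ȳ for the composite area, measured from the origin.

Part | A | x̄ᵢ | ȳᵢ | A·x̄ᵢ | A·ȳᵢ
plate | 13500.00 | 75.00 | 45.00 | 1012500.00 | 607500.00
removed quarter-circle | -176.71 | 143.63 | 6.37 | -25382.19 | -1125.00
Σ | 13323.29 |  |  | 987117.81 | 606375.00
X̄ = 987117.81 / 13323.29 = 74.09 mm
Ȳ = 606375.00 / 13323.29 = 45.51 mm

X̄ = 74.09 mm, Ȳ = 45.51 mm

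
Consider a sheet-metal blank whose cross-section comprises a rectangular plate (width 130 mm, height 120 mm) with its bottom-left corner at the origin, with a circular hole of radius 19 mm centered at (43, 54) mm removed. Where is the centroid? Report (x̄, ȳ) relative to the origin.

Part | A | x̄ᵢ | ȳᵢ | A·x̄ᵢ | A·ȳᵢ
plate | 15600.00 | 65.00 | 60.00 | 1014000.00 | 936000.00
hole | -1134.11 | 43.00 | 54.00 | -48766.94 | -61242.21
Σ | 14465.89 |  |  | 965233.06 | 874757.79
x̄ = 965233.06 / 14465.89 = 66.72 mm
ȳ = 874757.79 / 14465.89 = 60.47 mm

x̄ = 66.72 mm, ȳ = 60.47 mm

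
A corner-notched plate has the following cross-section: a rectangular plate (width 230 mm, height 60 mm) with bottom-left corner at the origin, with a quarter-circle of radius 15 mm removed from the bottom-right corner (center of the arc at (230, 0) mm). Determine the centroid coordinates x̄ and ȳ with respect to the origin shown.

plate: A = 230 × 60 = 13800.00, centroid at (115.00, 30.00).
removed quarter-circle: A = −¼π·15² = -176.71, centroid at (223.63, 6.37).
ΣA = 13623.29 mm², ΣAx̄ = 1547480.65 mm³, ΣAȳ = 412875.00 mm³.
x̄ = 1547480.65/13623.29 = 113.59 mm; ȳ = 412875.00/13623.29 = 30.31 mm.

x̄ = 113.59 mm, ȳ = 30.31 mm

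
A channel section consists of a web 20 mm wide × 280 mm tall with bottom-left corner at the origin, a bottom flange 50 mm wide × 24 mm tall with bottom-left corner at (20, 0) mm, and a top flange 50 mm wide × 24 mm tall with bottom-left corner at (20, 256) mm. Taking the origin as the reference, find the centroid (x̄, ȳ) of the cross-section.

web: A = 20 × 280 = 5600.00, centroid at (10.00, 140.00).
bottom flange: A = 50 × 24 = 1200.00, centroid at (45.00, 12.00).
top flange: A = 50 × 24 = 1200.00, centroid at (45.00, 268.00).
ΣA = 8000.00 mm², ΣAx̄ = 164000.00 mm³, ΣAȳ = 1120000.00 mm³.
x̄ = 164000.00/8000.00 = 20.50 mm; ȳ = 1120000.00/8000.00 = 140.00 mm.

x̄ = 20.50 mm, ȳ = 140.00 mm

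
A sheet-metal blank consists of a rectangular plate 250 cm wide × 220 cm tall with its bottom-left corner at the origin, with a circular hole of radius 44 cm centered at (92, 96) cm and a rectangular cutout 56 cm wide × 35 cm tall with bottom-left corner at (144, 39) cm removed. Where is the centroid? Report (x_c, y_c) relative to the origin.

x_c = 127.31 cm, y_c = 114.05 cm

Part | A | x̄ᵢ | ȳᵢ | A·x̄ᵢ | A·ȳᵢ
plate | 55000.00 | 125.00 | 110.00 | 6875000.00 | 6050000.00
hole 1 | -6082.12 | 92.00 | 96.00 | -559555.35 | -583883.84
hole 2 | -1960.00 | 172.00 | 56.50 | -337120.00 | -110740.00
Σ | 46957.88 |  |  | 5978324.65 | 5355376.16
x_c = 5978324.65 / 46957.88 = 127.31 cm
y_c = 5355376.16 / 46957.88 = 114.05 cm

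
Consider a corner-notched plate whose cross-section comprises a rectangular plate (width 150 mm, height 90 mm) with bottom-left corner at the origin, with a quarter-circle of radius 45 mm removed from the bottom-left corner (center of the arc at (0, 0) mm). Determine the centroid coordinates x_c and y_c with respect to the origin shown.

Part | A | x̄ᵢ | ȳᵢ | A·x̄ᵢ | A·ȳᵢ
plate | 13500.00 | 75.00 | 45.00 | 1012500.00 | 607500.00
removed quarter-circle | -1590.43 | 19.10 | 19.10 | -30375.00 | -30375.00
Σ | 11909.57 |  |  | 982125.00 | 577125.00
x_c = 982125.00 / 11909.57 = 82.47 mm
y_c = 577125.00 / 11909.57 = 48.46 mm

x_c = 82.47 mm, y_c = 48.46 mm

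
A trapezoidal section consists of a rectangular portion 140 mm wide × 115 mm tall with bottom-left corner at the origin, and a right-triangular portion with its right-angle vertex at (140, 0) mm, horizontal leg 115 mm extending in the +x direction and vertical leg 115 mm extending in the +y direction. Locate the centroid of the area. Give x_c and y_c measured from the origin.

x_c = 101.54 mm, y_c = 51.92 mm

Part | A | x̄ᵢ | ȳᵢ | A·x̄ᵢ | A·ȳᵢ
rectangular portion | 16100.00 | 70.00 | 57.50 | 1127000.00 | 925750.00
triangular portion | 6612.50 | 178.33 | 38.33 | 1179229.17 | 253479.17
Σ | 22712.50 |  |  | 2306229.17 | 1179229.17
x_c = 2306229.17 / 22712.50 = 101.54 mm
y_c = 1179229.17 / 22712.50 = 51.92 mm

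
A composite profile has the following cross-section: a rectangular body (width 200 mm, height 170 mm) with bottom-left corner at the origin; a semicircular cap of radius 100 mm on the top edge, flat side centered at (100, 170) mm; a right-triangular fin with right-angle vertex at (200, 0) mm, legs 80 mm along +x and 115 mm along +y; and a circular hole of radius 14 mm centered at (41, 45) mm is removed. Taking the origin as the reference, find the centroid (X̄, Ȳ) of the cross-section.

rectangular body: A = 200 × 170 = 34000.00, centroid at (100.00, 85.00).
semicircular top: A = ½π·100² = 15707.96, centroid at (100.00, 212.44).
triangular fin: A = ½·80·115 = 4600.00, centroid at (226.67, 38.33).
hole: A = −π·14² = -615.75, centroid at (41.00, 45.00).
ΣA = 53692.21 mm²
ΣAX̄ = (34000.00)(100.00) + (15707.96)(100.00) + (4600.00)(226.67) + (-615.75)(41.00) = 5988217.15 mm³
ΣAȲ = (34000.00)(85.00) + (15707.96)(212.44) + (4600.00)(38.33) + (-615.75)(45.00) = 6375644.91 mm³
X̄ = 5988217.15 / 53692.21 = 111.53 mm
Ȳ = 6375644.91 / 53692.21 = 118.74 mm

X̄ = 111.53 mm, Ȳ = 118.74 mm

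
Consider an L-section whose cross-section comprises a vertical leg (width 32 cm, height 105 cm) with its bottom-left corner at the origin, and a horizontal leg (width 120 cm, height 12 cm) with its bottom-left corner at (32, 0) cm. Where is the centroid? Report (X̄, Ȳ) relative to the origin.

vertical leg: A = 32 × 105 = 3360.00, centroid at (16.00, 52.50).
horizontal leg: A = 120 × 12 = 1440.00, centroid at (92.00, 6.00).
ΣA = 4800.00 cm², ΣAX̄ = 186240.00 cm³, ΣAȲ = 185040.00 cm³.
X̄ = 186240.00/4800.00 = 38.80 cm; Ȳ = 185040.00/4800.00 = 38.55 cm.

X̄ = 38.80 cm, Ȳ = 38.55 cm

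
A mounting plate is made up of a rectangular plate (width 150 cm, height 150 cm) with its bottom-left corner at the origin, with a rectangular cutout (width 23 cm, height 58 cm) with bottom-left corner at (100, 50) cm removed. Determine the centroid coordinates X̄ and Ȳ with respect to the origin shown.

X̄ = 72.70 cm, Ȳ = 74.75 cm

plate: A = 150 × 150 = 22500.00, centroid at (75.00, 75.00).
hole: A = −(23 × 58) = -1334.00, centroid at (111.50, 79.00).
ΣA = 21166.00 cm²
ΣAX̄ = (22500.00)(75.00) + (-1334.00)(111.50) = 1538759.00 cm³
ΣAȲ = (22500.00)(75.00) + (-1334.00)(79.00) = 1582114.00 cm³
X̄ = 1538759.00 / 21166.00 = 72.70 cm
Ȳ = 1582114.00 / 21166.00 = 74.75 cm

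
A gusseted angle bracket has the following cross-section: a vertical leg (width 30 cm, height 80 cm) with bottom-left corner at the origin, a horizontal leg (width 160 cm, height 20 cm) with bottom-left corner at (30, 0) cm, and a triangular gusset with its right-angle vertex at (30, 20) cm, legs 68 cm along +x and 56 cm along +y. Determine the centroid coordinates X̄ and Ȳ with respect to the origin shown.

X̄ = 65.07 cm, Ȳ = 26.87 cm

vertical leg: A = 30 × 80 = 2400.00, centroid at (15.00, 40.00).
horizontal leg: A = 160 × 20 = 3200.00, centroid at (110.00, 10.00).
gusset: A = ½·68·56 = 1904.00, centroid at (52.67, 38.67).
ΣA = 7504.00 cm²
ΣAX̄ = (2400.00)(15.00) + (3200.00)(110.00) + (1904.00)(52.67) = 488277.33 cm³
ΣAȲ = (2400.00)(40.00) + (3200.00)(10.00) + (1904.00)(38.67) = 201621.33 cm³
X̄ = 488277.33 / 7504.00 = 65.07 cm
Ȳ = 201621.33 / 7504.00 = 26.87 cm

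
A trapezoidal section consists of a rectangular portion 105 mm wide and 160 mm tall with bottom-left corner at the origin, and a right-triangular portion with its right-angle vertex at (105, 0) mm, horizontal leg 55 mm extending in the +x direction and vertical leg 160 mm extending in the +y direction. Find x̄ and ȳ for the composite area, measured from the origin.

x̄ = 67.20 mm, ȳ = 74.47 mm

Part | A | x̄ᵢ | ȳᵢ | A·x̄ᵢ | A·ȳᵢ
rectangular portion | 16800.00 | 52.50 | 80.00 | 882000.00 | 1344000.00
triangular portion | 4400.00 | 123.33 | 53.33 | 542666.67 | 234666.67
Σ | 21200.00 |  |  | 1424666.67 | 1578666.67
x̄ = 1424666.67 / 21200.00 = 67.20 mm
ȳ = 1578666.67 / 21200.00 = 74.47 mm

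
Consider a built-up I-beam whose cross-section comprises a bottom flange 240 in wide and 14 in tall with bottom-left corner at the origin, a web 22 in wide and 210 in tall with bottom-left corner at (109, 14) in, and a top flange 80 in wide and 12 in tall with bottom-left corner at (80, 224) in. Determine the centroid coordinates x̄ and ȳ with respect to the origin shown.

bottom flange: A = 240 × 14 = 3360.00, centroid at (120.00, 7.00).
web: A = 22 × 210 = 4620.00, centroid at (120.00, 119.00).
top flange: A = 80 × 12 = 960.00, centroid at (120.00, 230.00).
ΣA = 8940.00 in², ΣAx̄ = 1072800.00 in³, ΣAȳ = 794100.00 in³.
x̄ = 1072800.00/8940.00 = 120.00 in; ȳ = 794100.00/8940.00 = 88.83 in.

x̄ = 120.00 in, ȳ = 88.83 in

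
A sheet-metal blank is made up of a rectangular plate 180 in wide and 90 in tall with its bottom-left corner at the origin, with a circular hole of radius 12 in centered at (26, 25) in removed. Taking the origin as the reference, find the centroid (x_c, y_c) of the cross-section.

x_c = 91.84 in, y_c = 45.57 in

Part | A | x̄ᵢ | ȳᵢ | A·x̄ᵢ | A·ȳᵢ
plate | 16200.00 | 90.00 | 45.00 | 1458000.00 | 729000.00
hole | -452.39 | 26.00 | 25.00 | -11762.12 | -11309.73
Σ | 15747.61 |  |  | 1446237.88 | 717690.27
x_c = 1446237.88 / 15747.61 = 91.84 in
y_c = 717690.27 / 15747.61 = 45.57 in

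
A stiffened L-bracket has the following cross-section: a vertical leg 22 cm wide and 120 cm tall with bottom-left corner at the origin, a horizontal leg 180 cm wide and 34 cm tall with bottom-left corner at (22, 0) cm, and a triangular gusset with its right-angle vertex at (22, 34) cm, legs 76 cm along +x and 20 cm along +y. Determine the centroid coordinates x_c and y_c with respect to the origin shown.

vertical leg: A = 22 × 120 = 2640.00, centroid at (11.00, 60.00).
horizontal leg: A = 180 × 34 = 6120.00, centroid at (112.00, 17.00).
gusset: A = ½·76·20 = 760.00, centroid at (47.33, 40.67).
ΣA = 9520.00 cm², ΣAx_c = 750453.33 cm³, ΣAy_c = 293346.67 cm³.
x_c = 750453.33/9520.00 = 78.83 cm; y_c = 293346.67/9520.00 = 30.81 cm.

x_c = 78.83 cm, y_c = 30.81 cm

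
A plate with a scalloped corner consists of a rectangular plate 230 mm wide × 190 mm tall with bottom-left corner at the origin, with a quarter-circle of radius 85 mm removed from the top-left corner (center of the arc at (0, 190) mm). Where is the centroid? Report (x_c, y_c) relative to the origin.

x_c = 126.78 mm, y_c = 86.21 mm

Part | A | x̄ᵢ | ȳᵢ | A·x̄ᵢ | A·ȳᵢ
plate | 43700.00 | 115.00 | 95.00 | 5025500.00 | 4151500.00
removed quarter-circle | -5674.50 | 36.08 | 153.92 | -204708.33 | -873447.00
Σ | 38025.50 |  |  | 4820791.67 | 3278053.00
x_c = 4820791.67 / 38025.50 = 126.78 mm
y_c = 3278053.00 / 38025.50 = 86.21 mm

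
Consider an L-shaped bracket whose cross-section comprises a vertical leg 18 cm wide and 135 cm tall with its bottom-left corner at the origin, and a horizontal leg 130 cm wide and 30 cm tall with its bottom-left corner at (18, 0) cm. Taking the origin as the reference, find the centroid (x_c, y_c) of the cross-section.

Part | A | x̄ᵢ | ȳᵢ | A·x̄ᵢ | A·ȳᵢ
vertical leg | 2430.00 | 9.00 | 67.50 | 21870.00 | 164025.00
horizontal leg | 3900.00 | 83.00 | 15.00 | 323700.00 | 58500.00
Σ | 6330.00 |  |  | 345570.00 | 222525.00
x_c = 345570.00 / 6330.00 = 54.59 cm
y_c = 222525.00 / 6330.00 = 35.15 cm

x_c = 54.59 cm, y_c = 35.15 cm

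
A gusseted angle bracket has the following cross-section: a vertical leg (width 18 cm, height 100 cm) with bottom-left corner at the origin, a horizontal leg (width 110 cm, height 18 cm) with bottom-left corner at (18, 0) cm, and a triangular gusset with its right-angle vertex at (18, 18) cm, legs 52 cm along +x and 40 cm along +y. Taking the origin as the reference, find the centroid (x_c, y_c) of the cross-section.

x_c = 40.97 cm, y_c = 29.13 cm

Part | A | x̄ᵢ | ȳᵢ | A·x̄ᵢ | A·ȳᵢ
vertical leg | 1800.00 | 9.00 | 50.00 | 16200.00 | 90000.00
horizontal leg | 1980.00 | 73.00 | 9.00 | 144540.00 | 17820.00
gusset | 1040.00 | 35.33 | 31.33 | 36746.67 | 32586.67
Σ | 4820.00 |  |  | 197486.67 | 140406.67
x_c = 197486.67 / 4820.00 = 40.97 cm
y_c = 140406.67 / 4820.00 = 29.13 cm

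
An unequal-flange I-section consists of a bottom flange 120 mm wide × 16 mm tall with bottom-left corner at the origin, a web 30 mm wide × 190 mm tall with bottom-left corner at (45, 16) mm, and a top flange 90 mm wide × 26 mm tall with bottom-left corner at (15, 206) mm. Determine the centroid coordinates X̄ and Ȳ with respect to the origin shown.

bottom flange: A = 120 × 16 = 1920.00, centroid at (60.00, 8.00).
web: A = 30 × 190 = 5700.00, centroid at (60.00, 111.00).
top flange: A = 90 × 26 = 2340.00, centroid at (60.00, 219.00).
ΣA = 9960.00 mm², ΣAX̄ = 597600.00 mm³, ΣAȲ = 1160520.00 mm³.
X̄ = 597600.00/9960.00 = 60.00 mm; Ȳ = 1160520.00/9960.00 = 116.52 mm.

X̄ = 60.00 mm, Ȳ = 116.52 mm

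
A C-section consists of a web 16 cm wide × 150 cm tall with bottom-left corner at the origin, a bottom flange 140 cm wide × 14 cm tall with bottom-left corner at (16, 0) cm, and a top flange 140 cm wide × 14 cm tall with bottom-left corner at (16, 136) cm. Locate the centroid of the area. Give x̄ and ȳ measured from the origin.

x̄ = 56.38 cm, ȳ = 75.00 cm

web: A = 16 × 150 = 2400.00, centroid at (8.00, 75.00).
bottom flange: A = 140 × 14 = 1960.00, centroid at (86.00, 7.00).
top flange: A = 140 × 14 = 1960.00, centroid at (86.00, 143.00).
ΣA = 6320.00 cm², ΣAx̄ = 356320.00 cm³, ΣAȳ = 474000.00 cm³.
x̄ = 356320.00/6320.00 = 56.38 cm; ȳ = 474000.00/6320.00 = 75.00 cm.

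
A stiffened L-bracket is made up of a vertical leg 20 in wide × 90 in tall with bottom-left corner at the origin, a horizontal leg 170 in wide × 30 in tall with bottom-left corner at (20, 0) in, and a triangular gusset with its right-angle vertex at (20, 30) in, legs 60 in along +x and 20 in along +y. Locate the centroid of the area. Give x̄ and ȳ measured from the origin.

Part | A | x̄ᵢ | ȳᵢ | A·x̄ᵢ | A·ȳᵢ
vertical leg | 1800.00 | 10.00 | 45.00 | 18000.00 | 81000.00
horizontal leg | 5100.00 | 105.00 | 15.00 | 535500.00 | 76500.00
gusset | 600.00 | 40.00 | 36.67 | 24000.00 | 22000.00
Σ | 7500.00 |  |  | 577500.00 | 179500.00
x̄ = 577500.00 / 7500.00 = 77.00 in
ȳ = 179500.00 / 7500.00 = 23.93 in

x̄ = 77.00 in, ȳ = 23.93 in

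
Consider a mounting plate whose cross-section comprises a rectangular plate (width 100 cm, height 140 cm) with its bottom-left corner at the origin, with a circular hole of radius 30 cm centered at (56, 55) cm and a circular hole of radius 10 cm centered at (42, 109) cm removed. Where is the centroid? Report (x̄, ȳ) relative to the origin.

plate: A = 100 × 140 = 14000.00, centroid at (50.00, 70.00).
hole 1: A = −π·30² = -2827.43, centroid at (56.00, 55.00).
hole 2: A = −π·10² = -314.16, centroid at (42.00, 109.00).
ΣA = 10858.41 cm², ΣAx̄ = 528469.04 cm³, ΣAȳ = 790247.80 cm³.
x̄ = 528469.04/10858.41 = 48.67 cm; ȳ = 790247.80/10858.41 = 72.78 cm.

x̄ = 48.67 cm, ȳ = 72.78 cm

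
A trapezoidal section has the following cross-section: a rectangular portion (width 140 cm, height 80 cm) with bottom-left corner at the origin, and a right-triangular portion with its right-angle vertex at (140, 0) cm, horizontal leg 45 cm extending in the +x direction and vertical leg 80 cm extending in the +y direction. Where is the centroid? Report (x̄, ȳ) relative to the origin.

rectangular portion: A = 140 × 80 = 11200.00, centroid at (70.00, 40.00).
triangular portion: A = ½·45·80 = 1800.00, centroid at (155.00, 26.67).
ΣA = 13000.00 cm²
ΣAx̄ = (11200.00)(70.00) + (1800.00)(155.00) = 1063000.00 cm³
ΣAȳ = (11200.00)(40.00) + (1800.00)(26.67) = 496000.00 cm³
x̄ = 1063000.00 / 13000.00 = 81.77 cm
ȳ = 496000.00 / 13000.00 = 38.15 cm

x̄ = 81.77 cm, ȳ = 38.15 cm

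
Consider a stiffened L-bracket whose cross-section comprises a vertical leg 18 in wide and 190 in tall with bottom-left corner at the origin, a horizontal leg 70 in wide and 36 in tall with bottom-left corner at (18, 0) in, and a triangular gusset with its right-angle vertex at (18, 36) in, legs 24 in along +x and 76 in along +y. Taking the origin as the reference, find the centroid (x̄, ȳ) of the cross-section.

Part | A | x̄ᵢ | ȳᵢ | A·x̄ᵢ | A·ȳᵢ
vertical leg | 3420.00 | 9.00 | 95.00 | 30780.00 | 324900.00
horizontal leg | 2520.00 | 53.00 | 18.00 | 133560.00 | 45360.00
gusset | 912.00 | 26.00 | 61.33 | 23712.00 | 55936.00
Σ | 6852.00 |  |  | 188052.00 | 426196.00
x̄ = 188052.00 / 6852.00 = 27.44 in
ȳ = 426196.00 / 6852.00 = 62.20 in

x̄ = 27.44 in, ȳ = 62.20 in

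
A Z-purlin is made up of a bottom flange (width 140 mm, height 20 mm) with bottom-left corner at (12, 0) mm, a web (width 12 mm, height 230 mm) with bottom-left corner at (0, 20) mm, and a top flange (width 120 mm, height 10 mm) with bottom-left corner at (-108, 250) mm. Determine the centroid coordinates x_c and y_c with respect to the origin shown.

Part | A | x̄ᵢ | ȳᵢ | A·x̄ᵢ | A·ȳᵢ
bottom flange | 2800.00 | 82.00 | 10.00 | 229600.00 | 28000.00
web | 2760.00 | 6.00 | 135.00 | 16560.00 | 372600.00
top flange | 1200.00 | -48.00 | 255.00 | -57600.00 | 306000.00
Σ | 6760.00 |  |  | 188560.00 | 706600.00
x_c = 188560.00 / 6760.00 = 27.89 mm
y_c = 706600.00 / 6760.00 = 104.53 mm

x_c = 27.89 mm, y_c = 104.53 mm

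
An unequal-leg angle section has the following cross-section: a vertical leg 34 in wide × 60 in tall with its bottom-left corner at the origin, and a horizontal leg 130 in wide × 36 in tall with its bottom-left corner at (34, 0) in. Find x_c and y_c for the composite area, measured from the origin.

x_c = 74.11 in, y_c = 21.64 in

vertical leg: A = 34 × 60 = 2040.00, centroid at (17.00, 30.00).
horizontal leg: A = 130 × 36 = 4680.00, centroid at (99.00, 18.00).
ΣA = 6720.00 in², ΣAx_c = 498000.00 in³, ΣAy_c = 145440.00 in³.
x_c = 498000.00/6720.00 = 74.11 in; y_c = 145440.00/6720.00 = 21.64 in.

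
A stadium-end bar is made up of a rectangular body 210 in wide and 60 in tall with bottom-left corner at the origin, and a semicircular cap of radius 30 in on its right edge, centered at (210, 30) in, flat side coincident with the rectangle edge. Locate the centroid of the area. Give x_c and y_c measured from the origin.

rectangular body: A = 210 × 60 = 12600.00, centroid at (105.00, 30.00).
semicircular end: A = ½π·30² = 1413.72, centroid at (222.73, 30.00).
ΣA = 14013.72 in²
ΣAx_c = (12600.00)(105.00) + (1413.72)(222.73) = 1637880.51 in³
ΣAy_c = (12600.00)(30.00) + (1413.72)(30.00) = 420411.50 in³
x_c = 1637880.51 / 14013.72 = 116.88 in
y_c = 420411.50 / 14013.72 = 30.00 in

x_c = 116.88 in, y_c = 30.00 in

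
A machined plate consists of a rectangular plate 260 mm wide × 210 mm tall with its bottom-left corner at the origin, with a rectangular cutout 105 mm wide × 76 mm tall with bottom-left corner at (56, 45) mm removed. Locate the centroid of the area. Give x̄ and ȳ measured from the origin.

x̄ = 133.68 mm, ȳ = 108.77 mm

Part | A | x̄ᵢ | ȳᵢ | A·x̄ᵢ | A·ȳᵢ
plate | 54600.00 | 130.00 | 105.00 | 7098000.00 | 5733000.00
hole | -7980.00 | 108.50 | 83.00 | -865830.00 | -662340.00
Σ | 46620.00 |  |  | 6232170.00 | 5070660.00
x̄ = 6232170.00 / 46620.00 = 133.68 mm
ȳ = 5070660.00 / 46620.00 = 108.77 mm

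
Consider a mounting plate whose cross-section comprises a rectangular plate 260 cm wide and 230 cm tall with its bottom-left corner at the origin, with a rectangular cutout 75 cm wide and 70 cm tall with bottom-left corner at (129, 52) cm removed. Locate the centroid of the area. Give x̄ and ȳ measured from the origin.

x̄ = 126.49 cm, ȳ = 117.69 cm

plate: A = 260 × 230 = 59800.00, centroid at (130.00, 115.00).
hole: A = −(75 × 70) = -5250.00, centroid at (166.50, 87.00).
ΣA = 54550.00 cm², ΣAx̄ = 6899875.00 cm³, ΣAȳ = 6420250.00 cm³.
x̄ = 6899875.00/54550.00 = 126.49 cm; ȳ = 6420250.00/54550.00 = 117.69 cm.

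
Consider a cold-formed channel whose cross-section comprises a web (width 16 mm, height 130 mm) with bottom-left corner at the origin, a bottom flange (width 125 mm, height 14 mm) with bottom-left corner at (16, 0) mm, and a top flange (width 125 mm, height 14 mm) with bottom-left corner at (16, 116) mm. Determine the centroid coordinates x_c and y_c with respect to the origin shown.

Part | A | x̄ᵢ | ȳᵢ | A·x̄ᵢ | A·ȳᵢ
web | 2080.00 | 8.00 | 65.00 | 16640.00 | 135200.00
bottom flange | 1750.00 | 78.50 | 7.00 | 137375.00 | 12250.00
top flange | 1750.00 | 78.50 | 123.00 | 137375.00 | 215250.00
Σ | 5580.00 |  |  | 291390.00 | 362700.00
x_c = 291390.00 / 5580.00 = 52.22 mm
y_c = 362700.00 / 5580.00 = 65.00 mm

x_c = 52.22 mm, y_c = 65.00 mm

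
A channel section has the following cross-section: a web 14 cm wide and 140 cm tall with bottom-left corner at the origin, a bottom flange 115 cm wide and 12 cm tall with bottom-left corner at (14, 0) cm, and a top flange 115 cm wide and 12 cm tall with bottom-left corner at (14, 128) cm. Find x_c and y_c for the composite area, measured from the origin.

Part | A | x̄ᵢ | ȳᵢ | A·x̄ᵢ | A·ȳᵢ
web | 1960.00 | 7.00 | 70.00 | 13720.00 | 137200.00
bottom flange | 1380.00 | 71.50 | 6.00 | 98670.00 | 8280.00
top flange | 1380.00 | 71.50 | 134.00 | 98670.00 | 184920.00
Σ | 4720.00 |  |  | 211060.00 | 330400.00
x_c = 211060.00 / 4720.00 = 44.72 cm
y_c = 330400.00 / 4720.00 = 70.00 cm

x_c = 44.72 cm, y_c = 70.00 cm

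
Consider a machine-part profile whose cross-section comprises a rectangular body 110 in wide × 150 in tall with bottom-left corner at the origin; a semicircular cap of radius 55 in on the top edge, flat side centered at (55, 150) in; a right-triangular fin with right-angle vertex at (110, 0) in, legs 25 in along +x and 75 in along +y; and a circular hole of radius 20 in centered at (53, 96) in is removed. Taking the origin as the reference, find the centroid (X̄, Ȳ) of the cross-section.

rectangular body: A = 110 × 150 = 16500.00, centroid at (55.00, 75.00).
semicircular top: A = ½π·55² = 4751.66, centroid at (55.00, 173.34).
triangular fin: A = ½·25·75 = 937.50, centroid at (118.33, 25.00).
hole: A = −π·20² = -1256.64, centroid at (53.00, 96.00).
ΣA = 20932.52 in²
ΣAX̄ = (16500.00)(55.00) + (4751.66)(55.00) + (937.50)(118.33) + (-1256.64)(53.00) = 1213176.97 in³
ΣAȲ = (16500.00)(75.00) + (4751.66)(173.34) + (937.50)(25.00) + (-1256.64)(96.00) = 1963965.84 in³
X̄ = 1213176.97 / 20932.52 = 57.96 in
Ȳ = 1963965.84 / 20932.52 = 93.82 in

X̄ = 57.96 in, Ȳ = 93.82 in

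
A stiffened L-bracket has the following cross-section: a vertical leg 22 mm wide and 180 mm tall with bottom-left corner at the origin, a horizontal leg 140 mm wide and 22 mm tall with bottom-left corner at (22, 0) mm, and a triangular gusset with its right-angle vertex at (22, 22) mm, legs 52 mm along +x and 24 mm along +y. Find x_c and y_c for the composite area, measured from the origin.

Part | A | x̄ᵢ | ȳᵢ | A·x̄ᵢ | A·ȳᵢ
vertical leg | 3960.00 | 11.00 | 90.00 | 43560.00 | 356400.00
horizontal leg | 3080.00 | 92.00 | 11.00 | 283360.00 | 33880.00
gusset | 624.00 | 39.33 | 30.00 | 24544.00 | 18720.00
Σ | 7664.00 |  |  | 351464.00 | 409000.00
x_c = 351464.00 / 7664.00 = 45.86 mm
y_c = 409000.00 / 7664.00 = 53.37 mm

x_c = 45.86 mm, y_c = 53.37 mm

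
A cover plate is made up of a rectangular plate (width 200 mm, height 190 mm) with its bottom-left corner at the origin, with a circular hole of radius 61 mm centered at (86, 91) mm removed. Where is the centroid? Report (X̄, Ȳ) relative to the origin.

X̄ = 106.22 mm, Ȳ = 96.78 mm

plate: A = 200 × 190 = 38000.00, centroid at (100.00, 95.00).
hole: A = −π·61² = -11689.87, centroid at (86.00, 91.00).
ΣA = 26310.13 mm², ΣAX̄ = 2794671.50 mm³, ΣAȲ = 2546222.17 mm³.
X̄ = 2794671.50/26310.13 = 106.22 mm; Ȳ = 2546222.17/26310.13 = 96.78 mm.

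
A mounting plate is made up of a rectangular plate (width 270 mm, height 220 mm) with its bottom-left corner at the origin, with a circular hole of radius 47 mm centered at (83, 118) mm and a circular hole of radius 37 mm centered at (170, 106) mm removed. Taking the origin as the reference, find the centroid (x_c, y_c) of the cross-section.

plate: A = 270 × 220 = 59400.00, centroid at (135.00, 110.00).
hole 1: A = −π·47² = -6939.78, centroid at (83.00, 118.00).
hole 2: A = −π·37² = -4300.84, centroid at (170.00, 106.00).
ΣA = 48159.38 mm²
ΣAx_c = (59400.00)(135.00) + (-6939.78)(83.00) + (-4300.84)(170.00) = 6711855.55 mm³
ΣAy_c = (59400.00)(110.00) + (-6939.78)(118.00) + (-4300.84)(106.00) = 5259217.10 mm³
x_c = 6711855.55 / 48159.38 = 139.37 mm
y_c = 5259217.10 / 48159.38 = 109.20 mm

x_c = 139.37 mm, y_c = 109.20 mm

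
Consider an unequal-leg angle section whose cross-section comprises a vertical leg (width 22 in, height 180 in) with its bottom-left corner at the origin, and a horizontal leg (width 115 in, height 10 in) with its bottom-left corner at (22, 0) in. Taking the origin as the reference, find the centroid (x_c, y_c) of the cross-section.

vertical leg: A = 22 × 180 = 3960.00, centroid at (11.00, 90.00).
horizontal leg: A = 115 × 10 = 1150.00, centroid at (79.50, 5.00).
ΣA = 5110.00 in²
ΣAx_c = (3960.00)(11.00) + (1150.00)(79.50) = 134985.00 in³
ΣAy_c = (3960.00)(90.00) + (1150.00)(5.00) = 362150.00 in³
x_c = 134985.00 / 5110.00 = 26.42 in
y_c = 362150.00 / 5110.00 = 70.87 in

x_c = 26.42 in, y_c = 70.87 in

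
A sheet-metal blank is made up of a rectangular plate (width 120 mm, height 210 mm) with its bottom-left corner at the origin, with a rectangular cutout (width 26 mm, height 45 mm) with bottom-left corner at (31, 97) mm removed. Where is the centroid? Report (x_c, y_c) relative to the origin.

Part | A | x̄ᵢ | ȳᵢ | A·x̄ᵢ | A·ȳᵢ
plate | 25200.00 | 60.00 | 105.00 | 1512000.00 | 2646000.00
hole | -1170.00 | 44.00 | 119.50 | -51480.00 | -139815.00
Σ | 24030.00 |  |  | 1460520.00 | 2506185.00
x_c = 1460520.00 / 24030.00 = 60.78 mm
y_c = 2506185.00 / 24030.00 = 104.29 mm

x_c = 60.78 mm, y_c = 104.29 mm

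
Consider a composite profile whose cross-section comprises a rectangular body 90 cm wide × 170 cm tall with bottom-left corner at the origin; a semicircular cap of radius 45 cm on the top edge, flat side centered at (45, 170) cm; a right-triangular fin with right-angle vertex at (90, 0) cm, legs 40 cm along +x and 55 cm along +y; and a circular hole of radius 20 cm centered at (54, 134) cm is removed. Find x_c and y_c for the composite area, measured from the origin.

rectangular body: A = 90 × 170 = 15300.00, centroid at (45.00, 85.00).
semicircular top: A = ½π·45² = 3180.86, centroid at (45.00, 189.10).
triangular fin: A = ½·40·55 = 1100.00, centroid at (103.33, 18.33).
hole: A = −π·20² = -1256.64, centroid at (54.00, 134.00).
ΣA = 18324.23 cm², ΣAx_c = 877447.08 cm³, ΣAy_c = 1753773.94 cm³.
x_c = 877447.08/18324.23 = 47.88 cm; y_c = 1753773.94/18324.23 = 95.71 cm.

x_c = 47.88 cm, y_c = 95.71 cm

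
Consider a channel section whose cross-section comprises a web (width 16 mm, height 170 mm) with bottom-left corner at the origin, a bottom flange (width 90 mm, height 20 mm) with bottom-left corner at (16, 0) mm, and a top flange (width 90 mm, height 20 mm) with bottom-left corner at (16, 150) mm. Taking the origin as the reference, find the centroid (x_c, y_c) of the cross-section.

x_c = 38.19 mm, y_c = 85.00 mm

web: A = 16 × 170 = 2720.00, centroid at (8.00, 85.00).
bottom flange: A = 90 × 20 = 1800.00, centroid at (61.00, 10.00).
top flange: A = 90 × 20 = 1800.00, centroid at (61.00, 160.00).
ΣA = 6320.00 mm², ΣAx_c = 241360.00 mm³, ΣAy_c = 537200.00 mm³.
x_c = 241360.00/6320.00 = 38.19 mm; y_c = 537200.00/6320.00 = 85.00 mm.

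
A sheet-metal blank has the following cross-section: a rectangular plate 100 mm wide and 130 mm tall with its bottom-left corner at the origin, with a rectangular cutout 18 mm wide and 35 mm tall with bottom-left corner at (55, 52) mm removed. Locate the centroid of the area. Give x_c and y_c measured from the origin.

x_c = 49.29 mm, y_c = 64.77 mm

Part | A | x̄ᵢ | ȳᵢ | A·x̄ᵢ | A·ȳᵢ
plate | 13000.00 | 50.00 | 65.00 | 650000.00 | 845000.00
hole | -630.00 | 64.00 | 69.50 | -40320.00 | -43785.00
Σ | 12370.00 |  |  | 609680.00 | 801215.00
x_c = 609680.00 / 12370.00 = 49.29 mm
y_c = 801215.00 / 12370.00 = 64.77 mm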